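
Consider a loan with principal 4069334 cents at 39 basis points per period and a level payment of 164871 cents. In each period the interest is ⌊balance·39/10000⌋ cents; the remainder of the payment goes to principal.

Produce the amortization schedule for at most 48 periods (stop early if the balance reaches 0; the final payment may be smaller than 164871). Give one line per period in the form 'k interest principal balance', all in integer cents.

1. interest=⌊4069334·39/10000⌋=15870; principal=164871-15870=149001; balance=4069334-149001=3920333
2. interest=⌊3920333·39/10000⌋=15289; principal=164871-15289=149582; balance=3920333-149582=3770751
3. interest=⌊3770751·39/10000⌋=14705; principal=164871-14705=150166; balance=3770751-150166=3620585
4. interest=⌊3620585·39/10000⌋=14120; principal=164871-14120=150751; balance=3620585-150751=3469834
5. interest=⌊3469834·39/10000⌋=13532; principal=164871-13532=151339; balance=3469834-151339=3318495
6. interest=⌊3318495·39/10000⌋=12942; principal=164871-12942=151929; balance=3318495-151929=3166566
7. interest=⌊3166566·39/10000⌋=12349; principal=164871-12349=152522; balance=3166566-152522=3014044
8. interest=⌊3014044·39/10000⌋=11754; principal=164871-11754=153117; balance=3014044-153117=2860927
9. interest=⌊2860927·39/10000⌋=11157; principal=164871-11157=153714; balance=2860927-153714=2707213
10. interest=⌊2707213·39/10000⌋=10558; principal=164871-10558=154313; balance=2707213-154313=2552900
11. interest=⌊2552900·39/10000⌋=9956; principal=164871-9956=154915; balance=2552900-154915=2397985
12. interest=⌊2397985·39/10000⌋=9352; principal=164871-9352=155519; balance=2397985-155519=2242466
13. interest=⌊2242466·39/10000⌋=8745; principal=164871-8745=156126; balance=2242466-156126=2086340
14. interest=⌊2086340·39/10000⌋=8136; principal=164871-8136=156735; balance=2086340-156735=1929605
15. interest=⌊1929605·39/10000⌋=7525; principal=164871-7525=157346; balance=1929605-157346=1772259
16. interest=⌊1772259·39/10000⌋=6911; principal=164871-6911=157960; balance=1772259-157960=1614299
17. interest=⌊1614299·39/10000⌋=6295; principal=164871-6295=158576; balance=1614299-158576=1455723
18. interest=⌊1455723·39/10000⌋=5677; principal=164871-5677=159194; balance=1455723-159194=1296529
19. interest=⌊1296529·39/10000⌋=5056; principal=164871-5056=159815; balance=1296529-159815=1136714
20. interest=⌊1136714·39/10000⌋=4433; principal=164871-4433=160438; balance=1136714-160438=976276
21. interest=⌊976276·39/10000⌋=3807; principal=164871-3807=161064; balance=976276-161064=815212
22. interest=⌊815212·39/10000⌋=3179; principal=164871-3179=161692; balance=815212-161692=653520
23. interest=⌊653520·39/10000⌋=2548; principal=164871-2548=162323; balance=653520-162323=491197
24. interest=⌊491197·39/10000⌋=1915; principal=164871-1915=162956; balance=491197-162956=328241
25. interest=⌊328241·39/10000⌋=1280; principal=164871-1280=163591; balance=328241-163591=164650
26. interest=⌊164650·39/10000⌋=642; principal=164871-642=164229; balance=164650-164229=421
27. interest=⌊421·39/10000⌋=1; principal=min(164871-1,421)=421; balance=421-421=0

1 15870 149001 3920333
2 15289 149582 3770751
3 14705 150166 3620585
4 14120 150751 3469834
5 13532 151339 3318495
6 12942 151929 3166566
7 12349 152522 3014044
8 11754 153117 2860927
9 11157 153714 2707213
10 10558 154313 2552900
11 9956 154915 2397985
12 9352 155519 2242466
13 8745 156126 2086340
14 8136 156735 1929605
15 7525 157346 1772259
16 6911 157960 1614299
17 6295 158576 1455723
18 5677 159194 1296529
19 5056 159815 1136714
20 4433 160438 976276
21 3807 161064 815212
22 3179 161692 653520
23 2548 162323 491197
24 1915 162956 328241
25 1280 163591 164650
26 642 164229 421
27 1 421 0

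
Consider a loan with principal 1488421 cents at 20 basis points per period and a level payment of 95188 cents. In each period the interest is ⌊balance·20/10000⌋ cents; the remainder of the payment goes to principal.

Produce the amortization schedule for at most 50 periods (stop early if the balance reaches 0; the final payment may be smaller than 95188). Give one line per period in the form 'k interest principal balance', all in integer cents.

1. interest=⌊1488421·20/10000⌋=2976; principal=95188-2976=92212; balance=1488421-92212=1396209
2. interest=⌊1396209·20/10000⌋=2792; principal=95188-2792=92396; balance=1396209-92396=1303813
3. interest=⌊1303813·20/10000⌋=2607; principal=95188-2607=92581; balance=1303813-92581=1211232
4. interest=⌊1211232·20/10000⌋=2422; principal=95188-2422=92766; balance=1211232-92766=1118466
5. interest=⌊1118466·20/10000⌋=2236; principal=95188-2236=92952; balance=1118466-92952=1025514
6. interest=⌊1025514·20/10000⌋=2051; principal=95188-2051=93137; balance=1025514-93137=932377
7. interest=⌊932377·20/10000⌋=1864; principal=95188-1864=93324; balance=932377-93324=839053
8. interest=⌊839053·20/10000⌋=1678; principal=95188-1678=93510; balance=839053-93510=745543
9. interest=⌊745543·20/10000⌋=1491; principal=95188-1491=93697; balance=745543-93697=651846
10. interest=⌊651846·20/10000⌋=1303; principal=95188-1303=93885; balance=651846-93885=557961
11. interest=⌊557961·20/10000⌋=1115; principal=95188-1115=94073; balance=557961-94073=463888
12. interest=⌊463888·20/10000⌋=927; principal=95188-927=94261; balance=463888-94261=369627
13. interest=⌊369627·20/10000⌋=739; principal=95188-739=94449; balance=369627-94449=275178
14. interest=⌊275178·20/10000⌋=550; principal=95188-550=94638; balance=275178-94638=180540
15. interest=⌊180540·20/10000⌋=361; principal=95188-361=94827; balance=180540-94827=85713
16. interest=⌊85713·20/10000⌋=171; principal=min(95188-171,85713)=85713; balance=85713-85713=0

1 2976 92212 1396209
2 2792 92396 1303813
3 2607 92581 1211232
4 2422 92766 1118466
5 2236 92952 1025514
6 2051 93137 932377
7 1864 93324 839053
8 1678 93510 745543
9 1491 93697 651846
10 1303 93885 557961
11 1115 94073 463888
12 927 94261 369627
13 739 94449 275178
14 550 94638 180540
15 361 94827 85713
16 171 85713 0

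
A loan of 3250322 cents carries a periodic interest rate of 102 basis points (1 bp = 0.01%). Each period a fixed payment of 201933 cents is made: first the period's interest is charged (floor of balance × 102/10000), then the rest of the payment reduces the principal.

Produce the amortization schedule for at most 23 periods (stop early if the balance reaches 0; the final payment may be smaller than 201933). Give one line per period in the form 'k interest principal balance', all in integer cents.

1. interest=⌊3250322·102/10000⌋=33153; principal=201933-33153=168780; balance=3250322-168780=3081542
2. interest=⌊3081542·102/10000⌋=31431; principal=201933-31431=170502; balance=3081542-170502=2911040
3. interest=⌊2911040·102/10000⌋=29692; principal=201933-29692=172241; balance=2911040-172241=2738799
4. interest=⌊2738799·102/10000⌋=27935; principal=201933-27935=173998; balance=2738799-173998=2564801
5. interest=⌊2564801·102/10000⌋=26160; principal=201933-26160=175773; balance=2564801-175773=2389028
6. interest=⌊2389028·102/10000⌋=24368; principal=201933-24368=177565; balance=2389028-177565=2211463
7. interest=⌊2211463·102/10000⌋=22556; principal=201933-22556=179377; balance=2211463-179377=2032086
8. interest=⌊2032086·102/10000⌋=20727; principal=201933-20727=181206; balance=2032086-181206=1850880
9. interest=⌊1850880·102/10000⌋=18878; principal=201933-18878=183055; balance=1850880-183055=1667825
10. interest=⌊1667825·102/10000⌋=17011; principal=201933-17011=184922; balance=1667825-184922=1482903
11. interest=⌊1482903·102/10000⌋=15125; principal=201933-15125=186808; balance=1482903-186808=1296095
12. interest=⌊1296095·102/10000⌋=13220; principal=201933-13220=188713; balance=1296095-188713=1107382
13. interest=⌊1107382·102/10000⌋=11295; principal=201933-11295=190638; balance=1107382-190638=916744
14. interest=⌊916744·102/10000⌋=9350; principal=201933-9350=192583; balance=916744-192583=724161
15. interest=⌊724161·102/10000⌋=7386; principal=201933-7386=194547; balance=724161-194547=529614
16. interest=⌊529614·102/10000⌋=5402; principal=201933-5402=196531; balance=529614-196531=333083
17. interest=⌊333083·102/10000⌋=3397; principal=201933-3397=198536; balance=333083-198536=134547
18. interest=⌊134547·102/10000⌋=1372; principal=min(201933-1372,134547)=134547; balance=134547-134547=0

1 33153 168780 3081542
2 31431 170502 2911040
3 29692 172241 2738799
4 27935 173998 2564801
5 26160 175773 2389028
6 24368 177565 2211463
7 22556 179377 2032086
8 20727 181206 1850880
9 18878 183055 1667825
10 17011 184922 1482903
11 15125 186808 1296095
12 13220 188713 1107382
13 11295 190638 916744
14 9350 192583 724161
15 7386 194547 529614
16 5402 196531 333083
17 3397 198536 134547
18 1372 134547 0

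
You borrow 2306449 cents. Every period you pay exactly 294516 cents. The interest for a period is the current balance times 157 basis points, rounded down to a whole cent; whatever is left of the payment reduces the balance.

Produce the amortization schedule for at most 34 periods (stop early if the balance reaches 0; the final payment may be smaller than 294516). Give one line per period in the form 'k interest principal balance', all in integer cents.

1. interest=⌊2306449·157/10000⌋=36211; principal=294516-36211=258305; balance=2306449-258305=2048144
2. interest=⌊2048144·157/10000⌋=32155; principal=294516-32155=262361; balance=2048144-262361=1785783
3. interest=⌊1785783·157/10000⌋=28036; principal=294516-28036=266480; balance=1785783-266480=1519303
4. interest=⌊1519303·157/10000⌋=23853; principal=294516-23853=270663; balance=1519303-270663=1248640
5. interest=⌊1248640·157/10000⌋=19603; principal=294516-19603=274913; balance=1248640-274913=973727
6. interest=⌊973727·157/10000⌋=15287; principal=294516-15287=279229; balance=973727-279229=694498
7. interest=⌊694498·157/10000⌋=10903; principal=294516-10903=283613; balance=694498-283613=410885
8. interest=⌊410885·157/10000⌋=6450; principal=294516-6450=288066; balance=410885-288066=122819
9. interest=⌊122819·157/10000⌋=1928; principal=min(294516-1928,122819)=122819; balance=122819-122819=0

1 36211 258305 2048144
2 32155 262361 1785783
3 28036 266480 1519303
4 23853 270663 1248640
5 19603 274913 973727
6 15287 279229 694498
7 10903 283613 410885
8 6450 288066 122819
9 1928 122819 0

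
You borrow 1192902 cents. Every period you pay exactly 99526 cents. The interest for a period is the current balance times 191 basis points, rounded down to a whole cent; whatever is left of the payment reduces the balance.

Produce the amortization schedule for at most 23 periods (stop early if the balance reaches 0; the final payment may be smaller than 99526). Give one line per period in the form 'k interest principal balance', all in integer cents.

1. interest=⌊1192902·191/10000⌋=22784; principal=99526-22784=76742; balance=1192902-76742=1116160
2. interest=⌊1116160·191/10000⌋=21318; principal=99526-21318=78208; balance=1116160-78208=1037952
3. interest=⌊1037952·191/10000⌋=19824; principal=99526-19824=79702; balance=1037952-79702=958250
4. interest=⌊958250·191/10000⌋=18302; principal=99526-18302=81224; balance=958250-81224=877026
5. interest=⌊877026·191/10000⌋=16751; principal=99526-16751=82775; balance=877026-82775=794251
6. interest=⌊794251·191/10000⌋=15170; principal=99526-15170=84356; balance=794251-84356=709895
7. interest=⌊709895·191/10000⌋=13558; principal=99526-13558=85968; balance=709895-85968=623927
8. interest=⌊623927·191/10000⌋=11917; principal=99526-11917=87609; balance=623927-87609=536318
9. interest=⌊536318·191/10000⌋=10243; principal=99526-10243=89283; balance=536318-89283=447035
10. interest=⌊447035·191/10000⌋=8538; principal=99526-8538=90988; balance=447035-90988=356047
11. interest=⌊356047·191/10000⌋=6800; principal=99526-6800=92726; balance=356047-92726=263321
12. interest=⌊263321·191/10000⌋=5029; principal=99526-5029=94497; balance=263321-94497=168824
13. interest=⌊168824·191/10000⌋=3224; principal=99526-3224=96302; balance=168824-96302=72522
14. interest=⌊72522·191/10000⌋=1385; principal=min(99526-1385,72522)=72522; balance=72522-72522=0

1 22784 76742 1116160
2 21318 78208 1037952
3 19824 79702 958250
4 18302 81224 877026
5 16751 82775 794251
6 15170 84356 709895
7 13558 85968 623927
8 11917 87609 536318
9 10243 89283 447035
10 8538 90988 356047
11 6800 92726 263321
12 5029 94497 168824
13 3224 96302 72522
14 1385 72522 0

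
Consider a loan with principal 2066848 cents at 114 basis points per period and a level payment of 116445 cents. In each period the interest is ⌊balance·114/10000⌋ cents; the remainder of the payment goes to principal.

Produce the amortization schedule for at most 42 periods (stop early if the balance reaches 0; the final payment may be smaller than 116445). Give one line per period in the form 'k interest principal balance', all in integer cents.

1. interest=⌊2066848·114/10000⌋=23562; principal=116445-23562=92883; balance=2066848-92883=1973965
2. interest=⌊1973965·114/10000⌋=22503; principal=116445-22503=93942; balance=1973965-93942=1880023
3. interest=⌊1880023·114/10000⌋=21432; principal=116445-21432=95013; balance=1880023-95013=1785010
4. interest=⌊1785010·114/10000⌋=20349; principal=116445-20349=96096; balance=1785010-96096=1688914
5. interest=⌊1688914·114/10000⌋=19253; principal=116445-19253=97192; balance=1688914-97192=1591722
6. interest=⌊1591722·114/10000⌋=18145; principal=116445-18145=98300; balance=1591722-98300=1493422
7. interest=⌊1493422·114/10000⌋=17025; principal=116445-17025=99420; balance=1493422-99420=1394002
8. interest=⌊1394002·114/10000⌋=15891; principal=116445-15891=100554; balance=1394002-100554=1293448
9. interest=⌊1293448·114/10000⌋=14745; principal=116445-14745=101700; balance=1293448-101700=1191748
10. interest=⌊1191748·114/10000⌋=13585; principal=116445-13585=102860; balance=1191748-102860=1088888
11. interest=⌊1088888·114/10000⌋=12413; principal=116445-12413=104032; balance=1088888-104032=984856
12. interest=⌊984856·114/10000⌋=11227; principal=116445-11227=105218; balance=984856-105218=879638
13. interest=⌊879638·114/10000⌋=10027; principal=116445-10027=106418; balance=879638-106418=773220
14. interest=⌊773220·114/10000⌋=8814; principal=116445-8814=107631; balance=773220-107631=665589
15. interest=⌊665589·114/10000⌋=7587; principal=116445-7587=108858; balance=665589-108858=556731
16. interest=⌊556731·114/10000⌋=6346; principal=116445-6346=110099; balance=556731-110099=446632
17. interest=⌊446632·114/10000⌋=5091; principal=116445-5091=111354; balance=446632-111354=335278
18. interest=⌊335278·114/10000⌋=3822; principal=116445-3822=112623; balance=335278-112623=222655
19. interest=⌊222655·114/10000⌋=2538; principal=116445-2538=113907; balance=222655-113907=108748
20. interest=⌊108748·114/10000⌋=1239; principal=min(116445-1239,108748)=108748; balance=108748-108748=0

1 23562 92883 1973965
2 22503 93942 1880023
3 21432 95013 1785010
4 20349 96096 1688914
5 19253 97192 1591722
6 18145 98300 1493422
7 17025 99420 1394002
8 15891 100554 1293448
9 14745 101700 1191748
10 13585 102860 1088888
11 12413 104032 984856
12 11227 105218 879638
13 10027 106418 773220
14 8814 107631 665589
15 7587 108858 556731
16 6346 110099 446632
17 5091 111354 335278
18 3822 112623 222655
19 2538 113907 108748
20 1239 108748 0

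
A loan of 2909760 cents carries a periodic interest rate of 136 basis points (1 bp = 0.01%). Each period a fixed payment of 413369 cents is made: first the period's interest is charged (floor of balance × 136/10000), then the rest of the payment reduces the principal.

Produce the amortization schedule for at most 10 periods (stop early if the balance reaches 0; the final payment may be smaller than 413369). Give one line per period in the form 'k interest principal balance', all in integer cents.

1 39572 373797 2535963
2 34489 378880 2157083
3 29336 384033 1773050
4 24113 389256 1383794
5 18819 394550 989244
6 13453 399916 589328
7 8014 405355 183973
8 2502 183973 0

1. interest=⌊2909760·136/10000⌋=39572; principal=413369-39572=373797; balance=2909760-373797=2535963
2. interest=⌊2535963·136/10000⌋=34489; principal=413369-34489=378880; balance=2535963-378880=2157083
3. interest=⌊2157083·136/10000⌋=29336; principal=413369-29336=384033; balance=2157083-384033=1773050
4. interest=⌊1773050·136/10000⌋=24113; principal=413369-24113=389256; balance=1773050-389256=1383794
5. interest=⌊1383794·136/10000⌋=18819; principal=413369-18819=394550; balance=1383794-394550=989244
6. interest=⌊989244·136/10000⌋=13453; principal=413369-13453=399916; balance=989244-399916=589328
7. interest=⌊589328·136/10000⌋=8014; principal=413369-8014=405355; balance=589328-405355=183973
8. interest=⌊183973·136/10000⌋=2502; principal=min(413369-2502,183973)=183973; balance=183973-183973=0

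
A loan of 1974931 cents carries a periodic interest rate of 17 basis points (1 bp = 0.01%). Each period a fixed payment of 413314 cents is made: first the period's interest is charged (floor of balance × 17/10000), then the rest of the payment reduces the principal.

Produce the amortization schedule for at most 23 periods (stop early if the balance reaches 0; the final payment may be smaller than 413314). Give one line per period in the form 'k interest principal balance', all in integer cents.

1 3357 409957 1564974
2 2660 410654 1154320
3 1962 411352 742968
4 1263 412051 330917
5 562 330917 0

1. interest=⌊1974931·17/10000⌋=3357; principal=413314-3357=409957; balance=1974931-409957=1564974
2. interest=⌊1564974·17/10000⌋=2660; principal=413314-2660=410654; balance=1564974-410654=1154320
3. interest=⌊1154320·17/10000⌋=1962; principal=413314-1962=411352; balance=1154320-411352=742968
4. interest=⌊742968·17/10000⌋=1263; principal=413314-1263=412051; balance=742968-412051=330917
5. interest=⌊330917·17/10000⌋=562; principal=min(413314-562,330917)=330917; balance=330917-330917=0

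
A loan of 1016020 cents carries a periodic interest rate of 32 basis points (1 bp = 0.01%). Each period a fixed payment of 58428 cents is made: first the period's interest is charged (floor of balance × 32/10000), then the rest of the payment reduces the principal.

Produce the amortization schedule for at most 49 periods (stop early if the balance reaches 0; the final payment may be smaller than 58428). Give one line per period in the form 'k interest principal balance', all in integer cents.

1. interest=⌊1016020·32/10000⌋=3251; principal=58428-3251=55177; balance=1016020-55177=960843
2. interest=⌊960843·32/10000⌋=3074; principal=58428-3074=55354; balance=960843-55354=905489
3. interest=⌊905489·32/10000⌋=2897; principal=58428-2897=55531; balance=905489-55531=849958
4. interest=⌊849958·32/10000⌋=2719; principal=58428-2719=55709; balance=849958-55709=794249
5. interest=⌊794249·32/10000⌋=2541; principal=58428-2541=55887; balance=794249-55887=738362
6. interest=⌊738362·32/10000⌋=2362; principal=58428-2362=56066; balance=738362-56066=682296
7. interest=⌊682296·32/10000⌋=2183; principal=58428-2183=56245; balance=682296-56245=626051
8. interest=⌊626051·32/10000⌋=2003; principal=58428-2003=56425; balance=626051-56425=569626
9. interest=⌊569626·32/10000⌋=1822; principal=58428-1822=56606; balance=569626-56606=513020
10. interest=⌊513020·32/10000⌋=1641; principal=58428-1641=56787; balance=513020-56787=456233
11. interest=⌊456233·32/10000⌋=1459; principal=58428-1459=56969; balance=456233-56969=399264
12. interest=⌊399264·32/10000⌋=1277; principal=58428-1277=57151; balance=399264-57151=342113
13. interest=⌊342113·32/10000⌋=1094; principal=58428-1094=57334; balance=342113-57334=284779
14. interest=⌊284779·32/10000⌋=911; principal=58428-911=57517; balance=284779-57517=227262
15. interest=⌊227262·32/10000⌋=727; principal=58428-727=57701; balance=227262-57701=169561
16. interest=⌊169561·32/10000⌋=542; principal=58428-542=57886; balance=169561-57886=111675
17. interest=⌊111675·32/10000⌋=357; principal=58428-357=58071; balance=111675-58071=53604
18. interest=⌊53604·32/10000⌋=171; principal=min(58428-171,53604)=53604; balance=53604-53604=0

1 3251 55177 960843
2 3074 55354 905489
3 2897 55531 849958
4 2719 55709 794249
5 2541 55887 738362
6 2362 56066 682296
7 2183 56245 626051
8 2003 56425 569626
9 1822 56606 513020
10 1641 56787 456233
11 1459 56969 399264
12 1277 57151 342113
13 1094 57334 284779
14 911 57517 227262
15 727 57701 169561
16 542 57886 111675
17 357 58071 53604
18 171 53604 0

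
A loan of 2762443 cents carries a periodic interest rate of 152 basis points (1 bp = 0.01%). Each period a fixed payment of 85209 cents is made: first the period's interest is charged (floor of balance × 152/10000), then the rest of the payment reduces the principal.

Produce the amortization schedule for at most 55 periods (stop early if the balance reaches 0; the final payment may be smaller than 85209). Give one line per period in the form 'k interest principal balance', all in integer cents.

1 41989 43220 2719223
2 41332 43877 2675346
3 40665 44544 2630802
4 39988 45221 2585581
5 39300 45909 2539672
6 38603 46606 2493066
7 37894 47315 2445751
8 37175 48034 2397717
9 36445 48764 2348953
10 35704 49505 2299448
11 34951 50258 2249190
12 34187 51022 2198168
13 33412 51797 2146371
14 32624 52585 2093786
15 31825 53384 2040402
16 31014 54195 1986207
17 30190 55019 1931188
18 29354 55855 1875333
19 28505 56704 1818629
20 27643 57566 1761063
21 26768 58441 1702622
22 25879 59330 1643292
23 24978 60231 1583061
24 24062 61147 1521914
25 23133 62076 1459838
26 22189 63020 1396818
27 21231 63978 1332840
28 20259 64950 1267890
29 19271 65938 1201952
30 18269 66940 1135012
31 17252 67957 1067055
32 16219 68990 998065
33 15170 70039 928026
34 14105 71104 856922
35 13025 72184 784738
36 11928 73281 711457
37 10814 74395 637062
38 9683 75526 561536
39 8535 76674 484862
40 7369 77840 407022
41 6186 79023 327999
42 4985 80224 247775
43 3766 81443 166332
44 2528 82681 83651
45 1271 83651 0

1. interest=⌊2762443·152/10000⌋=41989; principal=85209-41989=43220; balance=2762443-43220=2719223
2. interest=⌊2719223·152/10000⌋=41332; principal=85209-41332=43877; balance=2719223-43877=2675346
3. interest=⌊2675346·152/10000⌋=40665; principal=85209-40665=44544; balance=2675346-44544=2630802
4. interest=⌊2630802·152/10000⌋=39988; principal=85209-39988=45221; balance=2630802-45221=2585581
5. interest=⌊2585581·152/10000⌋=39300; principal=85209-39300=45909; balance=2585581-45909=2539672
6. interest=⌊2539672·152/10000⌋=38603; principal=85209-38603=46606; balance=2539672-46606=2493066
7. interest=⌊2493066·152/10000⌋=37894; principal=85209-37894=47315; balance=2493066-47315=2445751
8. interest=⌊2445751·152/10000⌋=37175; principal=85209-37175=48034; balance=2445751-48034=2397717
9. interest=⌊2397717·152/10000⌋=36445; principal=85209-36445=48764; balance=2397717-48764=2348953
10. interest=⌊2348953·152/10000⌋=35704; principal=85209-35704=49505; balance=2348953-49505=2299448
11. interest=⌊2299448·152/10000⌋=34951; principal=85209-34951=50258; balance=2299448-50258=2249190
12. interest=⌊2249190·152/10000⌋=34187; principal=85209-34187=51022; balance=2249190-51022=2198168
13. interest=⌊2198168·152/10000⌋=33412; principal=85209-33412=51797; balance=2198168-51797=2146371
14. interest=⌊2146371·152/10000⌋=32624; principal=85209-32624=52585; balance=2146371-52585=2093786
15. interest=⌊2093786·152/10000⌋=31825; principal=85209-31825=53384; balance=2093786-53384=2040402
16. interest=⌊2040402·152/10000⌋=31014; principal=85209-31014=54195; balance=2040402-54195=1986207
17. interest=⌊1986207·152/10000⌋=30190; principal=85209-30190=55019; balance=1986207-55019=1931188
18. interest=⌊1931188·152/10000⌋=29354; principal=85209-29354=55855; balance=1931188-55855=1875333
19. interest=⌊1875333·152/10000⌋=28505; principal=85209-28505=56704; balance=1875333-56704=1818629
20. interest=⌊1818629·152/10000⌋=27643; principal=85209-27643=57566; balance=1818629-57566=1761063
21. interest=⌊1761063·152/10000⌋=26768; principal=85209-26768=58441; balance=1761063-58441=1702622
22. interest=⌊1702622·152/10000⌋=25879; principal=85209-25879=59330; balance=1702622-59330=1643292
23. interest=⌊1643292·152/10000⌋=24978; principal=85209-24978=60231; balance=1643292-60231=1583061
24. interest=⌊1583061·152/10000⌋=24062; principal=85209-24062=61147; balance=1583061-61147=1521914
25. interest=⌊1521914·152/10000⌋=23133; principal=85209-23133=62076; balance=1521914-62076=1459838
26. interest=⌊1459838·152/10000⌋=22189; principal=85209-22189=63020; balance=1459838-63020=1396818
27. interest=⌊1396818·152/10000⌋=21231; principal=85209-21231=63978; balance=1396818-63978=1332840
28. interest=⌊1332840·152/10000⌋=20259; principal=85209-20259=64950; balance=1332840-64950=1267890
29. interest=⌊1267890·152/10000⌋=19271; principal=85209-19271=65938; balance=1267890-65938=1201952
30. interest=⌊1201952·152/10000⌋=18269; principal=85209-18269=66940; balance=1201952-66940=1135012
31. interest=⌊1135012·152/10000⌋=17252; principal=85209-17252=67957; balance=1135012-67957=1067055
32. interest=⌊1067055·152/10000⌋=16219; principal=85209-16219=68990; balance=1067055-68990=998065
33. interest=⌊998065·152/10000⌋=15170; principal=85209-15170=70039; balance=998065-70039=928026
34. interest=⌊928026·152/10000⌋=14105; principal=85209-14105=71104; balance=928026-71104=856922
35. interest=⌊856922·152/10000⌋=13025; principal=85209-13025=72184; balance=856922-72184=784738
36. interest=⌊784738·152/10000⌋=11928; principal=85209-11928=73281; balance=784738-73281=711457
37. interest=⌊711457·152/10000⌋=10814; principal=85209-10814=74395; balance=711457-74395=637062
38. interest=⌊637062·152/10000⌋=9683; principal=85209-9683=75526; balance=637062-75526=561536
39. interest=⌊561536·152/10000⌋=8535; principal=85209-8535=76674; balance=561536-76674=484862
40. interest=⌊484862·152/10000⌋=7369; principal=85209-7369=77840; balance=484862-77840=407022
41. interest=⌊407022·152/10000⌋=6186; principal=85209-6186=79023; balance=407022-79023=327999
42. interest=⌊327999·152/10000⌋=4985; principal=85209-4985=80224; balance=327999-80224=247775
43. interest=⌊247775·152/10000⌋=3766; principal=85209-3766=81443; balance=247775-81443=166332
44. interest=⌊166332·152/10000⌋=2528; principal=85209-2528=82681; balance=166332-82681=83651
45. interest=⌊83651·152/10000⌋=1271; principal=min(85209-1271,83651)=83651; balance=83651-83651=0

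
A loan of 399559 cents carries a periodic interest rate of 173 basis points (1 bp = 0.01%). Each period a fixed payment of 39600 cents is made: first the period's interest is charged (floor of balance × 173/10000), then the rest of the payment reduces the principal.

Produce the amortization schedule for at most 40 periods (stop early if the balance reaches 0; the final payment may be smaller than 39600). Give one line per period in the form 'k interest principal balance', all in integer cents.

1. interest=⌊399559·173/10000⌋=6912; principal=39600-6912=32688; balance=399559-32688=366871
2. interest=⌊366871·173/10000⌋=6346; principal=39600-6346=33254; balance=366871-33254=333617
3. interest=⌊333617·173/10000⌋=5771; principal=39600-5771=33829; balance=333617-33829=299788
4. interest=⌊299788·173/10000⌋=5186; principal=39600-5186=34414; balance=299788-34414=265374
5. interest=⌊265374·173/10000⌋=4590; principal=39600-4590=35010; balance=265374-35010=230364
6. interest=⌊230364·173/10000⌋=3985; principal=39600-3985=35615; balance=230364-35615=194749
7. interest=⌊194749·173/10000⌋=3369; principal=39600-3369=36231; balance=194749-36231=158518
8. interest=⌊158518·173/10000⌋=2742; principal=39600-2742=36858; balance=158518-36858=121660
9. interest=⌊121660·173/10000⌋=2104; principal=39600-2104=37496; balance=121660-37496=84164
10. interest=⌊84164·173/10000⌋=1456; principal=39600-1456=38144; balance=84164-38144=46020
11. interest=⌊46020·173/10000⌋=796; principal=39600-796=38804; balance=46020-38804=7216
12. interest=⌊7216·173/10000⌋=124; principal=min(39600-124,7216)=7216; balance=7216-7216=0

1 6912 32688 366871
2 6346 33254 333617
3 5771 33829 299788
4 5186 34414 265374
5 4590 35010 230364
6 3985 35615 194749
7 3369 36231 158518
8 2742 36858 121660
9 2104 37496 84164
10 1456 38144 46020
11 796 38804 7216
12 124 7216 0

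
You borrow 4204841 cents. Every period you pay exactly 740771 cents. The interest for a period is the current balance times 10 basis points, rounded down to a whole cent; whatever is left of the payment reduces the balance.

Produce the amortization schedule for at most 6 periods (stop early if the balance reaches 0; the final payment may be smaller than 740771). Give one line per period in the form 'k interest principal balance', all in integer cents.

1 4204 736567 3468274
2 3468 737303 2730971
3 2730 738041 1992930
4 1992 738779 1254151
5 1254 739517 514634
6 514 514634 0

1. interest=⌊4204841·10/10000⌋=4204; principal=740771-4204=736567; balance=4204841-736567=3468274
2. interest=⌊3468274·10/10000⌋=3468; principal=740771-3468=737303; balance=3468274-737303=2730971
3. interest=⌊2730971·10/10000⌋=2730; principal=740771-2730=738041; balance=2730971-738041=1992930
4. interest=⌊1992930·10/10000⌋=1992; principal=740771-1992=738779; balance=1992930-738779=1254151
5. interest=⌊1254151·10/10000⌋=1254; principal=740771-1254=739517; balance=1254151-739517=514634
6. interest=⌊514634·10/10000⌋=514; principal=min(740771-514,514634)=514634; balance=514634-514634=0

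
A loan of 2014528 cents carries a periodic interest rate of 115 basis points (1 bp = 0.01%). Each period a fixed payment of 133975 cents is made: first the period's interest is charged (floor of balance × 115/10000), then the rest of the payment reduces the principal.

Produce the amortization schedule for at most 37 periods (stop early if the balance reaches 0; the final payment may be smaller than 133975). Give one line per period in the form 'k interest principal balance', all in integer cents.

1 23167 110808 1903720
2 21892 112083 1791637
3 20603 113372 1678265
4 19300 114675 1563590
5 17981 115994 1447596
6 16647 117328 1330268
7 15298 118677 1211591
8 13933 120042 1091549
9 12552 121423 970126
10 11156 122819 847307
11 9744 124231 723076
12 8315 125660 597416
13 6870 127105 470311
14 5408 128567 341744
15 3930 130045 211699
16 2434 131541 80158
17 921 80158 0

1. interest=⌊2014528·115/10000⌋=23167; principal=133975-23167=110808; balance=2014528-110808=1903720
2. interest=⌊1903720·115/10000⌋=21892; principal=133975-21892=112083; balance=1903720-112083=1791637
3. interest=⌊1791637·115/10000⌋=20603; principal=133975-20603=113372; balance=1791637-113372=1678265
4. interest=⌊1678265·115/10000⌋=19300; principal=133975-19300=114675; balance=1678265-114675=1563590
5. interest=⌊1563590·115/10000⌋=17981; principal=133975-17981=115994; balance=1563590-115994=1447596
6. interest=⌊1447596·115/10000⌋=16647; principal=133975-16647=117328; balance=1447596-117328=1330268
7. interest=⌊1330268·115/10000⌋=15298; principal=133975-15298=118677; balance=1330268-118677=1211591
8. interest=⌊1211591·115/10000⌋=13933; principal=133975-13933=120042; balance=1211591-120042=1091549
9. interest=⌊1091549·115/10000⌋=12552; principal=133975-12552=121423; balance=1091549-121423=970126
10. interest=⌊970126·115/10000⌋=11156; principal=133975-11156=122819; balance=970126-122819=847307
11. interest=⌊847307·115/10000⌋=9744; principal=133975-9744=124231; balance=847307-124231=723076
12. interest=⌊723076·115/10000⌋=8315; principal=133975-8315=125660; balance=723076-125660=597416
13. interest=⌊597416·115/10000⌋=6870; principal=133975-6870=127105; balance=597416-127105=470311
14. interest=⌊470311·115/10000⌋=5408; principal=133975-5408=128567; balance=470311-128567=341744
15. interest=⌊341744·115/10000⌋=3930; principal=133975-3930=130045; balance=341744-130045=211699
16. interest=⌊211699·115/10000⌋=2434; principal=133975-2434=131541; balance=211699-131541=80158
17. interest=⌊80158·115/10000⌋=921; principal=min(133975-921,80158)=80158; balance=80158-80158=0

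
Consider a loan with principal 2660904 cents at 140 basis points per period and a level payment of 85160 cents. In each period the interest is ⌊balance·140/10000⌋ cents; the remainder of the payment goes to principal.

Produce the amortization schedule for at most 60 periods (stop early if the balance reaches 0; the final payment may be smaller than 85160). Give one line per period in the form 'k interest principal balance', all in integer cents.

1. interest=⌊2660904·140/10000⌋=37252; principal=85160-37252=47908; balance=2660904-47908=2612996
2. interest=⌊2612996·140/10000⌋=36581; principal=85160-36581=48579; balance=2612996-48579=2564417
3. interest=⌊2564417·140/10000⌋=35901; principal=85160-35901=49259; balance=2564417-49259=2515158
4. interest=⌊2515158·140/10000⌋=35212; principal=85160-35212=49948; balance=2515158-49948=2465210
5. interest=⌊2465210·140/10000⌋=34512; principal=85160-34512=50648; balance=2465210-50648=2414562
6. interest=⌊2414562·140/10000⌋=33803; principal=85160-33803=51357; balance=2414562-51357=2363205
7. interest=⌊2363205·140/10000⌋=33084; principal=85160-33084=52076; balance=2363205-52076=2311129
8. interest=⌊2311129·140/10000⌋=32355; principal=85160-32355=52805; balance=2311129-52805=2258324
9. interest=⌊2258324·140/10000⌋=31616; principal=85160-31616=53544; balance=2258324-53544=2204780
10. interest=⌊2204780·140/10000⌋=30866; principal=85160-30866=54294; balance=2204780-54294=2150486
11. interest=⌊2150486·140/10000⌋=30106; principal=85160-30106=55054; balance=2150486-55054=2095432
12. interest=⌊2095432·140/10000⌋=29336; principal=85160-29336=55824; balance=2095432-55824=2039608
13. interest=⌊2039608·140/10000⌋=28554; principal=85160-28554=56606; balance=2039608-56606=1983002
14. interest=⌊1983002·140/10000⌋=27762; principal=85160-27762=57398; balance=1983002-57398=1925604
15. interest=⌊1925604·140/10000⌋=26958; principal=85160-26958=58202; balance=1925604-58202=1867402
16. interest=⌊1867402·140/10000⌋=26143; principal=85160-26143=59017; balance=1867402-59017=1808385
17. interest=⌊1808385·140/10000⌋=25317; principal=85160-25317=59843; balance=1808385-59843=1748542
18. interest=⌊1748542·140/10000⌋=24479; principal=85160-24479=60681; balance=1748542-60681=1687861
19. interest=⌊1687861·140/10000⌋=23630; principal=85160-23630=61530; balance=1687861-61530=1626331
20. interest=⌊1626331·140/10000⌋=22768; principal=85160-22768=62392; balance=1626331-62392=1563939
21. interest=⌊1563939·140/10000⌋=21895; principal=85160-21895=63265; balance=1563939-63265=1500674
22. interest=⌊1500674·140/10000⌋=21009; principal=85160-21009=64151; balance=1500674-64151=1436523
23. interest=⌊1436523·140/10000⌋=20111; principal=85160-20111=65049; balance=1436523-65049=1371474
24. interest=⌊1371474·140/10000⌋=19200; principal=85160-19200=65960; balance=1371474-65960=1305514
25. interest=⌊1305514·140/10000⌋=18277; principal=85160-18277=66883; balance=1305514-66883=1238631
26. interest=⌊1238631·140/10000⌋=17340; principal=85160-17340=67820; balance=1238631-67820=1170811
27. interest=⌊1170811·140/10000⌋=16391; principal=85160-16391=68769; balance=1170811-68769=1102042
28. interest=⌊1102042·140/10000⌋=15428; principal=85160-15428=69732; balance=1102042-69732=1032310
29. interest=⌊1032310·140/10000⌋=14452; principal=85160-14452=70708; balance=1032310-70708=961602
30. interest=⌊961602·140/10000⌋=13462; principal=85160-13462=71698; balance=961602-71698=889904
31. interest=⌊889904·140/10000⌋=12458; principal=85160-12458=72702; balance=889904-72702=817202
32. interest=⌊817202·140/10000⌋=11440; principal=85160-11440=73720; balance=817202-73720=743482
33. interest=⌊743482·140/10000⌋=10408; principal=85160-10408=74752; balance=743482-74752=668730
34. interest=⌊668730·140/10000⌋=9362; principal=85160-9362=75798; balance=668730-75798=592932
35. interest=⌊592932·140/10000⌋=8301; principal=85160-8301=76859; balance=592932-76859=516073
36. interest=⌊516073·140/10000⌋=7225; principal=85160-7225=77935; balance=516073-77935=438138
37. interest=⌊438138·140/10000⌋=6133; principal=85160-6133=79027; balance=438138-79027=359111
38. interest=⌊359111·140/10000⌋=5027; principal=85160-5027=80133; balance=359111-80133=278978
39. interest=⌊278978·140/10000⌋=3905; principal=85160-3905=81255; balance=278978-81255=197723
40. interest=⌊197723·140/10000⌋=2768; principal=85160-2768=82392; balance=197723-82392=115331
41. interest=⌊115331·140/10000⌋=1614; principal=85160-1614=83546; balance=115331-83546=31785
42. interest=⌊31785·140/10000⌋=444; principal=min(85160-444,31785)=31785; balance=31785-31785=0

1 37252 47908 2612996
2 36581 48579 2564417
3 35901 49259 2515158
4 35212 49948 2465210
5 34512 50648 2414562
6 33803 51357 2363205
7 33084 52076 2311129
8 32355 52805 2258324
9 31616 53544 2204780
10 30866 54294 2150486
11 30106 55054 2095432
12 29336 55824 2039608
13 28554 56606 1983002
14 27762 57398 1925604
15 26958 58202 1867402
16 26143 59017 1808385
17 25317 59843 1748542
18 24479 60681 1687861
19 23630 61530 1626331
20 22768 62392 1563939
21 21895 63265 1500674
22 21009 64151 1436523
23 20111 65049 1371474
24 19200 65960 1305514
25 18277 66883 1238631
26 17340 67820 1170811
27 16391 68769 1102042
28 15428 69732 1032310
29 14452 70708 961602
30 13462 71698 889904
31 12458 72702 817202
32 11440 73720 743482
33 10408 74752 668730
34 9362 75798 592932
35 8301 76859 516073
36 7225 77935 438138
37 6133 79027 359111
38 5027 80133 278978
39 3905 81255 197723
40 2768 82392 115331
41 1614 83546 31785
42 444 31785 0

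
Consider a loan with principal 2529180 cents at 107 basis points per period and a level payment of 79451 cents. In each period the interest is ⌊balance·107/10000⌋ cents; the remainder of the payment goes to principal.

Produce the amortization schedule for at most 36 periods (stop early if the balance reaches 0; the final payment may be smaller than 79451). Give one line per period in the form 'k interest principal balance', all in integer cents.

1. interest=⌊2529180·107/10000⌋=27062; principal=79451-27062=52389; balance=2529180-52389=2476791
2. interest=⌊2476791·107/10000⌋=26501; principal=79451-26501=52950; balance=2476791-52950=2423841
3. interest=⌊2423841·107/10000⌋=25935; principal=79451-25935=53516; balance=2423841-53516=2370325
4. interest=⌊2370325·107/10000⌋=25362; principal=79451-25362=54089; balance=2370325-54089=2316236
5. interest=⌊2316236·107/10000⌋=24783; principal=79451-24783=54668; balance=2316236-54668=2261568
6. interest=⌊2261568·107/10000⌋=24198; principal=79451-24198=55253; balance=2261568-55253=2206315
7. interest=⌊2206315·107/10000⌋=23607; principal=79451-23607=55844; balance=2206315-55844=2150471
8. interest=⌊2150471·107/10000⌋=23010; principal=79451-23010=56441; balance=2150471-56441=2094030
9. interest=⌊2094030·107/10000⌋=22406; principal=79451-22406=57045; balance=2094030-57045=2036985
10. interest=⌊2036985·107/10000⌋=21795; principal=79451-21795=57656; balance=2036985-57656=1979329
11. interest=⌊1979329·107/10000⌋=21178; principal=79451-21178=58273; balance=1979329-58273=1921056
12. interest=⌊1921056·107/10000⌋=20555; principal=79451-20555=58896; balance=1921056-58896=1862160
13. interest=⌊1862160·107/10000⌋=19925; principal=79451-19925=59526; balance=1862160-59526=1802634
14. interest=⌊1802634·107/10000⌋=19288; principal=79451-19288=60163; balance=1802634-60163=1742471
15. interest=⌊1742471·107/10000⌋=18644; principal=79451-18644=60807; balance=1742471-60807=1681664
16. interest=⌊1681664·107/10000⌋=17993; principal=79451-17993=61458; balance=1681664-61458=1620206
17. interest=⌊1620206·107/10000⌋=17336; principal=79451-17336=62115; balance=1620206-62115=1558091
18. interest=⌊1558091·107/10000⌋=16671; principal=79451-16671=62780; balance=1558091-62780=1495311
19. interest=⌊1495311·107/10000⌋=15999; principal=79451-15999=63452; balance=1495311-63452=1431859
20. interest=⌊1431859·107/10000⌋=15320; principal=79451-15320=64131; balance=1431859-64131=1367728
21. interest=⌊1367728·107/10000⌋=14634; principal=79451-14634=64817; balance=1367728-64817=1302911
22. interest=⌊1302911·107/10000⌋=13941; principal=79451-13941=65510; balance=1302911-65510=1237401
23. interest=⌊1237401·107/10000⌋=13240; principal=79451-13240=66211; balance=1237401-66211=1171190
24. interest=⌊1171190·107/10000⌋=12531; principal=79451-12531=66920; balance=1171190-66920=1104270
25. interest=⌊1104270·107/10000⌋=11815; principal=79451-11815=67636; balance=1104270-67636=1036634
26. interest=⌊1036634·107/10000⌋=11091; principal=79451-11091=68360; balance=1036634-68360=968274
27. interest=⌊968274·107/10000⌋=10360; principal=79451-10360=69091; balance=968274-69091=899183
28. interest=⌊899183·107/10000⌋=9621; principal=79451-9621=69830; balance=899183-69830=829353
29. interest=⌊829353·107/10000⌋=8874; principal=79451-8874=70577; balance=829353-70577=758776
30. interest=⌊758776·107/10000⌋=8118; principal=79451-8118=71333; balance=758776-71333=687443
31. interest=⌊687443·107/10000⌋=7355; principal=79451-7355=72096; balance=687443-72096=615347
32. interest=⌊615347·107/10000⌋=6584; principal=79451-6584=72867; balance=615347-72867=542480
33. interest=⌊542480·107/10000⌋=5804; principal=79451-5804=73647; balance=542480-73647=468833
34. interest=⌊468833·107/10000⌋=5016; principal=79451-5016=74435; balance=468833-74435=394398
35. interest=⌊394398·107/10000⌋=4220; principal=79451-4220=75231; balance=394398-75231=319167
36. interest=⌊319167·107/10000⌋=3415; principal=79451-3415=76036; balance=319167-76036=243131

1 27062 52389 2476791
2 26501 52950 2423841
3 25935 53516 2370325
4 25362 54089 2316236
5 24783 54668 2261568
6 24198 55253 2206315
7 23607 55844 2150471
8 23010 56441 2094030
9 22406 57045 2036985
10 21795 57656 1979329
11 21178 58273 1921056
12 20555 58896 1862160
13 19925 59526 1802634
14 19288 60163 1742471
15 18644 60807 1681664
16 17993 61458 1620206
17 17336 62115 1558091
18 16671 62780 1495311
19 15999 63452 1431859
20 15320 64131 1367728
21 14634 64817 1302911
22 13941 65510 1237401
23 13240 66211 1171190
24 12531 66920 1104270
25 11815 67636 1036634
26 11091 68360 968274
27 10360 69091 899183
28 9621 69830 829353
29 8874 70577 758776
30 8118 71333 687443
31 7355 72096 615347
32 6584 72867 542480
33 5804 73647 468833
34 5016 74435 394398
35 4220 75231 319167
36 3415 76036 243131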